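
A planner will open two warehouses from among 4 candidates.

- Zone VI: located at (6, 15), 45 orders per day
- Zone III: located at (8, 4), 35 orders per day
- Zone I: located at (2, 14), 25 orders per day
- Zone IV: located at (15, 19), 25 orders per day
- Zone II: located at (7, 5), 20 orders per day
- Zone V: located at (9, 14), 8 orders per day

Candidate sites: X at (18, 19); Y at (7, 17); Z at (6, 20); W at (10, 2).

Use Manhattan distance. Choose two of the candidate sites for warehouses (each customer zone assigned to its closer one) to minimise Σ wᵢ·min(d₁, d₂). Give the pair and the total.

{Y, W}, total 885

Evaluate every pair (each demand assigned to the nearer of the two):
  {Y, W}: total = 885
  {Z, W}: total = 1057
  {X, Y}: total = 1180
  {Y, Z}: total = 1355
  {X, Z}: total = 1572
  {X, W}: total = 1659
Best pair: {Y, W} with total 885.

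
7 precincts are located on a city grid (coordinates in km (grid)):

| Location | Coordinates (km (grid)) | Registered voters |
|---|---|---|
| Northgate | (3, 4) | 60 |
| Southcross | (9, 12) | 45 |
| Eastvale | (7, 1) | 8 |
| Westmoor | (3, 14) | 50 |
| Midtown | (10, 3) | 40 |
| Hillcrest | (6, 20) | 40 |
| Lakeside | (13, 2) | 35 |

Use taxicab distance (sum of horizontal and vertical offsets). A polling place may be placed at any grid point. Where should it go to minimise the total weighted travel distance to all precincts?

Manhattan distance separates: Σwᵢ(|x−xᵢ|+|y−yᵢ|) = Σwᵢ|x−xᵢ| + Σwᵢ|y−yᵢ|, so x and y are optimised independently as 1-D weighted medians.
Total weight W = 278; half = 139.
x-coordinate, sorted with cumulative weight:
  x=3 (Northgate, w=60) cum 60
  x=3 (Westmoor, w=50) cum 110
  x=6 (Hillcrest, w=40) cum 150  ← median
  x=7 (Eastvale, w=8) cum 158
  x=9 (Southcross, w=45) cum 203
  x=10 (Midtown, w=40) cum 243
  x=13 (Lakeside, w=35) cum 278
⇒ x* = 6
y-coordinate, sorted with cumulative weight:
  y=1 (Eastvale, w=8) cum 8
  y=2 (Lakeside, w=35) cum 43
  y=3 (Midtown, w=40) cum 83
  y=4 (Northgate, w=60) cum 143  ← median
  y=12 (Southcross, w=45) cum 188
  y=14 (Westmoor, w=50) cum 238
  y=20 (Hillcrest, w=40) cum 278
⇒ y* = 4

(6, 4)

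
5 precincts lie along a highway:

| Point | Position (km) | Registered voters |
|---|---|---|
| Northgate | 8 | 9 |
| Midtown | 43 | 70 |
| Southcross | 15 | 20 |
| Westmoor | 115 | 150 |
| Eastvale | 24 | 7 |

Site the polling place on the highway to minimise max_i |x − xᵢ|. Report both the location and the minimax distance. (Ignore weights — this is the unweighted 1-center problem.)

The 1-center on a line is the midpoint of the two extreme points: leftmost at 8, rightmost at 115.
Optimal location = (8 + 115)/2 = 61.5; maximum distance = (115 − 8)/2 = 53.5.

location 61.5, max distance 53.5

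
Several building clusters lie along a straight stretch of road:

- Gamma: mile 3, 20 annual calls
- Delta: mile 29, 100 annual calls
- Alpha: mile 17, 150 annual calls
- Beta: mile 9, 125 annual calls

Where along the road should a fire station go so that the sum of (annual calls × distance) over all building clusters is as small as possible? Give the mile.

x = 17

For a sum of weighted absolute distances on a line, the optimum is the weighted median (not the mean). Total weight W = 395; half-weight = 197.5.
Sort by position and accumulate weight:
  mile 3 (Gamma, w=20) → cum 20
  mile 9 (Beta, w=125) → cum 145
  mile 17 (Alpha, w=150) → cum 295  ≥ 197.5 → median here
  mile 29 (Delta, w=100) → cum 395
Optimal location: mile 17.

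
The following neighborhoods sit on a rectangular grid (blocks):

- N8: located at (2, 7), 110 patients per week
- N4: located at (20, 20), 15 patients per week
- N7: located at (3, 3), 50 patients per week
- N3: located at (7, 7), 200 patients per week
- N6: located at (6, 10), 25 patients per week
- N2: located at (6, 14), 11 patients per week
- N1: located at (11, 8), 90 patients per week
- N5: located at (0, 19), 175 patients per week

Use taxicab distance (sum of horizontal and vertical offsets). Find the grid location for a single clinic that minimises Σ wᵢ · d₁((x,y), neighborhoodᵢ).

Manhattan distance separates: Σwᵢ(|x−xᵢ|+|y−yᵢ|) = Σwᵢ|x−xᵢ| + Σwᵢ|y−yᵢ|, so x and y are optimised independently as 1-D weighted medians.
Total weight W = 676; half = 338.
x-coordinate, sorted with cumulative weight:
  x=0 (N5, w=175) cum 175
  x=2 (N8, w=110) cum 285
  x=3 (N7, w=50) cum 335
  x=6 (N6, w=25) cum 360  ← median
  x=6 (N2, w=11) cum 371
  x=7 (N3, w=200) cum 571
  x=11 (N1, w=90) cum 661
  x=20 (N4, w=15) cum 676
⇒ x* = 6
y-coordinate, sorted with cumulative weight:
  y=3 (N7, w=50) cum 50
  y=7 (N8, w=110) cum 160
  y=7 (N3, w=200) cum 360  ← median
  y=8 (N1, w=90) cum 450
  y=10 (N6, w=25) cum 475
  y=14 (N2, w=11) cum 486
  y=19 (N5, w=175) cum 661
  y=20 (N4, w=15) cum 676
⇒ y* = 7

(6, 7)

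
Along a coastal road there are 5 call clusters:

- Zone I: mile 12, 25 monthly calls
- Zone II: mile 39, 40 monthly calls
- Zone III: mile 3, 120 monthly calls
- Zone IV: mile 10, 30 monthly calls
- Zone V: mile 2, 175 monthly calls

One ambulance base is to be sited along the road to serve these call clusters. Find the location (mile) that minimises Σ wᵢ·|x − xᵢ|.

x = 3

For a sum of weighted absolute distances on a line, the optimum is the weighted median (not the mean). Total weight W = 390; half-weight = 195.
Sort by position and accumulate weight:
  mile 2 (Zone V, w=175) → cum 175
  mile 3 (Zone III, w=120) → cum 295  ≥ 195 → median here
  mile 10 (Zone IV, w=30) → cum 325
  mile 12 (Zone I, w=25) → cum 350
  mile 39 (Zone II, w=40) → cum 390
Optimal location: mile 3.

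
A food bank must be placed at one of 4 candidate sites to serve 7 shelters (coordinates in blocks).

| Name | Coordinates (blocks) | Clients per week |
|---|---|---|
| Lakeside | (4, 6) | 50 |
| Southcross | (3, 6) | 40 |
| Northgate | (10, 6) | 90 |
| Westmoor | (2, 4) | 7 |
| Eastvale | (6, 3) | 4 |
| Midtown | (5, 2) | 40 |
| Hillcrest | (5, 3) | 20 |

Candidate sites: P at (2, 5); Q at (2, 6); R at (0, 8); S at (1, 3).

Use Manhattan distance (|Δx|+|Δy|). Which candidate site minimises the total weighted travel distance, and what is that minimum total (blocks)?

Q, total 1302 blocks

Total weighted distance at each candidate:
  P (2, 5): total = 1411
  Q (2, 6): total = 1302
  R (0, 8): total = 2306
  S (1, 3): total = 1894
Minimum is at Q with total 1302 blocks.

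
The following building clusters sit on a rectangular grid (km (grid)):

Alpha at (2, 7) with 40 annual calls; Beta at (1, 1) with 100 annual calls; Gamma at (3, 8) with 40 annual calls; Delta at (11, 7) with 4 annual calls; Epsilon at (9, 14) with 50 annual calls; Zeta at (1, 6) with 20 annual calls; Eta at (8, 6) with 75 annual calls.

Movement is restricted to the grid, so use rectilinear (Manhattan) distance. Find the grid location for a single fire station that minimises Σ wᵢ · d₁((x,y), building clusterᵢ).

Manhattan distance separates: Σwᵢ(|x−xᵢ|+|y−yᵢ|) = Σwᵢ|x−xᵢ| + Σwᵢ|y−yᵢ|, so x and y are optimised independently as 1-D weighted medians.
Total weight W = 329; half = 164.5.
x-coordinate, sorted with cumulative weight:
  x=1 (Beta, w=100) cum 100
  x=1 (Zeta, w=20) cum 120
  x=2 (Alpha, w=40) cum 160
  x=3 (Gamma, w=40) cum 200  ← median
  x=8 (Eta, w=75) cum 275
  x=9 (Epsilon, w=50) cum 325
  x=11 (Delta, w=4) cum 329
⇒ x* = 3
y-coordinate, sorted with cumulative weight:
  y=1 (Beta, w=100) cum 100
  y=6 (Zeta, w=20) cum 120
  y=6 (Eta, w=75) cum 195  ← median
  y=7 (Alpha, w=40) cum 235
  y=7 (Delta, w=4) cum 239
  y=8 (Gamma, w=40) cum 279
  y=14 (Epsilon, w=50) cum 329
⇒ y* = 6

(3, 6)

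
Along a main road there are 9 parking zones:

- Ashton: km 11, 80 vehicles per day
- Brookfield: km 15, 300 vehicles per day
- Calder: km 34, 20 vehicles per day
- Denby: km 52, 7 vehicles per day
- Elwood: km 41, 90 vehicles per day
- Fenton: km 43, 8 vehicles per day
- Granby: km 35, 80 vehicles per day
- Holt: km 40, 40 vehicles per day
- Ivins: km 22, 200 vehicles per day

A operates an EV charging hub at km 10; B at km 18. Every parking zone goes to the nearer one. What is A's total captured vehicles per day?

80

The indifferent point is the midpoint (10+18)/2 = 14; parking zones left of it (closer to A at 10) go to A, those right go to B.
  Ashton at 11 (w=80) → A
  Brookfield at 15 (w=300) → B
  Ivins at 22 (w=200) → B
  Calder at 34 (w=20) → B
  Granby at 35 (w=80) → B
  Holt at 40 (w=40) → B
  Elwood at 41 (w=90) → B
  Fenton at 43 (w=8) → B
  Denby at 52 (w=7) → B
A captures 80; B captures 745.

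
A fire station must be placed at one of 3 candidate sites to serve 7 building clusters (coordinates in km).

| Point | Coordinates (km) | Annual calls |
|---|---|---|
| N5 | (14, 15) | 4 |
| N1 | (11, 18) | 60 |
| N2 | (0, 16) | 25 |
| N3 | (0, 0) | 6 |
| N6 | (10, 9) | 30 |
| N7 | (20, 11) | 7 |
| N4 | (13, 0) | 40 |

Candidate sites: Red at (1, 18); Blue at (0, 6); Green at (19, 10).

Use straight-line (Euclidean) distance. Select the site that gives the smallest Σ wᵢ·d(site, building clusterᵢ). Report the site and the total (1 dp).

Green, total 2082.1 km

Total weighted distance at each candidate:
  Red (1, 18): total = 2206.3
  Blue (0, 6): total = 2359.5
  Green (19, 10): total = 2082.1
Minimum is at Green with total 2082.1 km.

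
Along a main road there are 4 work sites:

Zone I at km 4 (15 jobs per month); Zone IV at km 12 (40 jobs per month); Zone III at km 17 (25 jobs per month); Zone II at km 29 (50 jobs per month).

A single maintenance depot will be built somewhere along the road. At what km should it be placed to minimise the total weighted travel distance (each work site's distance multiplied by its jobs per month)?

For a sum of weighted absolute distances on a line, the optimum is the weighted median (not the mean). Total weight W = 130; half-weight = 65.
Sort by position and accumulate weight:
  km 4 (Zone I, w=15) → cum 15
  km 12 (Zone IV, w=40) → cum 55
  km 17 (Zone III, w=25) → cum 80  ≥ 65 → median here
  km 29 (Zone II, w=50) → cum 130
Optimal location: km 17.

x = 17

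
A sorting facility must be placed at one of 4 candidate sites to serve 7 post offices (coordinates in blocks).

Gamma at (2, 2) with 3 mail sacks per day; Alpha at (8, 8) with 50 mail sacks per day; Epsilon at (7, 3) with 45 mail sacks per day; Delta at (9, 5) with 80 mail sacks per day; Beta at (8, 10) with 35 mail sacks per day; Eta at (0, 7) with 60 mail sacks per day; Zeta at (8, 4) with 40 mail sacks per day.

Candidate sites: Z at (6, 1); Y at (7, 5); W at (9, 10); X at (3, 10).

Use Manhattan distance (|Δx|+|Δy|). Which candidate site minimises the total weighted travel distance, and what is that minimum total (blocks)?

Y, total 1304 blocks

Total weighted distance at each candidate:
  Z (6, 1): total = 2465
  Y (7, 5): total = 1304
  W (9, 10): total = 2035
  X (3, 10): total = 2727
Minimum is at Y with total 1304 blocks.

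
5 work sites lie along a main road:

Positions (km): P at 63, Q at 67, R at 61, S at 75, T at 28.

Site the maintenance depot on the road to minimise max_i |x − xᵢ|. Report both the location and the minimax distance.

The 1-center on a line is the midpoint of the two extreme points: leftmost at 28, rightmost at 75.
Optimal location = (28 + 75)/2 = 51.5; maximum distance = (75 − 28)/2 = 23.5.

location 51.5, max distance 23.5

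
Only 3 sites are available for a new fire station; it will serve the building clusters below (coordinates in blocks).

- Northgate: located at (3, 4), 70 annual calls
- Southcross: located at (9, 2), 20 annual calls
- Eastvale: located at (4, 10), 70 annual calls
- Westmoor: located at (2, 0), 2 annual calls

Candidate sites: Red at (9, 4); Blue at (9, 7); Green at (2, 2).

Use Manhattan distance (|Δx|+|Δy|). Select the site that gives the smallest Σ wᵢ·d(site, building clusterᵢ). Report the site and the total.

Green, total 1054 blocks

Total weighted distance at each candidate:
  Red (9, 4): total = 1252
  Blue (9, 7): total = 1318
  Green (2, 2): total = 1054
Minimum is at Green with total 1054 blocks.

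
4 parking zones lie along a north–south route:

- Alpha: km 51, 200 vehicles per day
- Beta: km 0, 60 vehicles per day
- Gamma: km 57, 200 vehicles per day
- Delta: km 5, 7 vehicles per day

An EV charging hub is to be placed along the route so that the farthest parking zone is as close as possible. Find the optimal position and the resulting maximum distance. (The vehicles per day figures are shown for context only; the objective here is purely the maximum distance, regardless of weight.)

location 28.5, max distance 28.5

The 1-center on a line is the midpoint of the two extreme points: leftmost at 0, rightmost at 57.
Optimal location = (0 + 57)/2 = 28.5; maximum distance = (57 − 0)/2 = 28.5.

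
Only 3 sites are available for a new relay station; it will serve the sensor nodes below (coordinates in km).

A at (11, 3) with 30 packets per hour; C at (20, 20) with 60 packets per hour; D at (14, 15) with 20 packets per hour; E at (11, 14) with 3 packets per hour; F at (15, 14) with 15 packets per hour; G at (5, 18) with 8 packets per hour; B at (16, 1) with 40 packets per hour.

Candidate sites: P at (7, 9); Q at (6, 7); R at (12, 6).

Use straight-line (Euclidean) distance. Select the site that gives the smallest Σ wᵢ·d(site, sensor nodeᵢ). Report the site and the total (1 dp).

R, total 1766.3 km

Total weighted distance at each candidate:
  P (7, 9): total = 2138.6
  Q (6, 7): total = 2316.3
  R (12, 6): total = 1766.3
Minimum is at R with total 1766.3 km.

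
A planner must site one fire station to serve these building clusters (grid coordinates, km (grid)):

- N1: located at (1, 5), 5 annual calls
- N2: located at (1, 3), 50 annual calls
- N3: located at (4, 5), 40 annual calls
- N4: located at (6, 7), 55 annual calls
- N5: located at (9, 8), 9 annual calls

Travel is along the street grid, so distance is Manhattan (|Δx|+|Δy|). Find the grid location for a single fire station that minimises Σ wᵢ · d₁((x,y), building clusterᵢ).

Manhattan distance separates: Σwᵢ(|x−xᵢ|+|y−yᵢ|) = Σwᵢ|x−xᵢ| + Σwᵢ|y−yᵢ|, so x and y are optimised independently as 1-D weighted medians.
Total weight W = 159; half = 79.5.
x-coordinate, sorted with cumulative weight:
  x=1 (N1, w=5) cum 5
  x=1 (N2, w=50) cum 55
  x=4 (N3, w=40) cum 95  ← median
  x=6 (N4, w=55) cum 150
  x=9 (N5, w=9) cum 159
⇒ x* = 4
y-coordinate, sorted with cumulative weight:
  y=3 (N2, w=50) cum 50
  y=5 (N1, w=5) cum 55
  y=5 (N3, w=40) cum 95  ← median
  y=7 (N4, w=55) cum 150
  y=8 (N5, w=9) cum 159
⇒ y* = 5

(4, 5)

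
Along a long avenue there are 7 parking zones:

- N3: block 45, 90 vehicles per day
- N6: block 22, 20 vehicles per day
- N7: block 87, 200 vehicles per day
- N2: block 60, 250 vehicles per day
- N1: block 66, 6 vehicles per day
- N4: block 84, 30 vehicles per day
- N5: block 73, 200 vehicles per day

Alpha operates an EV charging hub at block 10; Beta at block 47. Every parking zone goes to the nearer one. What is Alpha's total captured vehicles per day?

20

The indifferent point is the midpoint (10+47)/2 = 28.5; parking zones left of it (closer to Alpha at 10) go to Alpha, those right go to Beta.
  N6 at 22 (w=20) → Alpha
  N3 at 45 (w=90) → Beta
  N2 at 60 (w=250) → Beta
  N1 at 66 (w=6) → Beta
  N5 at 73 (w=200) → Beta
  N4 at 84 (w=30) → Beta
  N7 at 87 (w=200) → Beta
Alpha captures 20; Beta captures 776.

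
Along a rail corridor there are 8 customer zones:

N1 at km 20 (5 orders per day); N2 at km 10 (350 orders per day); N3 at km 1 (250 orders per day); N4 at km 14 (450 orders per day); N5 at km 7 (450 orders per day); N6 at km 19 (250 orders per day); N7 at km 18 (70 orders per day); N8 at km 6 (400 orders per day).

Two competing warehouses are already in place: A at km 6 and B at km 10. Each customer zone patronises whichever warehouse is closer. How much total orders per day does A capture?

The indifferent point is the midpoint (6+10)/2 = 8; customer zones left of it (closer to A at 6) go to A, those right go to B.
  N3 at 1 (w=250) → A
  N8 at 6 (w=400) → A
  N5 at 7 (w=450) → A
  N2 at 10 (w=350) → B
  N4 at 14 (w=450) → B
  N7 at 18 (w=70) → B
  N6 at 19 (w=250) → B
  N1 at 20 (w=5) → B
A captures 1100; B captures 1125.

1100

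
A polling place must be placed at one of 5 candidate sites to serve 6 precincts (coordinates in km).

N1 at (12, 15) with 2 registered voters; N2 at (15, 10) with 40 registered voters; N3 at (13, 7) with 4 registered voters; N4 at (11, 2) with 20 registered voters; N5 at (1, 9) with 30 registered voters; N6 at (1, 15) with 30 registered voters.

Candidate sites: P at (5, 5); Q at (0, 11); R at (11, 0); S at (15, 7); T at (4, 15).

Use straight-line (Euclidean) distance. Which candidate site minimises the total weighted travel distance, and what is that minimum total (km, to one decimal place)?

Total weighted distance at each candidate:
  P (5, 5): total = 1131.6
  Q (0, 11): total = 1156.1
  R (11, 0): total = 1474.4
  S (15, 7): total = 1181.2
  T (4, 15): total = 1134.0
Minimum is at P with total 1131.6 km.

P, total 1131.6 km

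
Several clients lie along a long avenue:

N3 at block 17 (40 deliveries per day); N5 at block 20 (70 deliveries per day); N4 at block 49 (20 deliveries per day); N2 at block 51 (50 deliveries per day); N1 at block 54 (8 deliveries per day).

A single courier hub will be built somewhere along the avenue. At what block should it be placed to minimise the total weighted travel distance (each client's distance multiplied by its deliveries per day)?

x = 20

For a sum of weighted absolute distances on a line, the optimum is the weighted median (not the mean). Total weight W = 188; half-weight = 94.
Sort by position and accumulate weight:
  block 17 (N3, w=40) → cum 40
  block 20 (N5, w=70) → cum 110  ≥ 94 → median here
  block 49 (N4, w=20) → cum 130
  block 51 (N2, w=50) → cum 180
  block 54 (N1, w=8) → cum 188
Optimal location: block 20.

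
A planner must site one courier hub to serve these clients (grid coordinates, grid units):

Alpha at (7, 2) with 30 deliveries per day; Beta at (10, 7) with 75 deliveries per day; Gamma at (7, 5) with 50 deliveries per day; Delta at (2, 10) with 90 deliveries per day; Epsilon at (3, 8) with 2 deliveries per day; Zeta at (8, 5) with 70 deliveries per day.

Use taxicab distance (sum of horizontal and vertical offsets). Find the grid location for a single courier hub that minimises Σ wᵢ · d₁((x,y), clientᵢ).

Manhattan distance separates: Σwᵢ(|x−xᵢ|+|y−yᵢ|) = Σwᵢ|x−xᵢ| + Σwᵢ|y−yᵢ|, so x and y are optimised independently as 1-D weighted medians.
Total weight W = 317; half = 158.5.
x-coordinate, sorted with cumulative weight:
  x=2 (Delta, w=90) cum 90
  x=3 (Epsilon, w=2) cum 92
  x=7 (Alpha, w=30) cum 122
  x=7 (Gamma, w=50) cum 172  ← median
  x=8 (Zeta, w=70) cum 242
  x=10 (Beta, w=75) cum 317
⇒ x* = 7
y-coordinate, sorted with cumulative weight:
  y=2 (Alpha, w=30) cum 30
  y=5 (Gamma, w=50) cum 80
  y=5 (Zeta, w=70) cum 150
  y=7 (Beta, w=75) cum 225  ← median
  y=8 (Epsilon, w=2) cum 227
  y=10 (Delta, w=90) cum 317
⇒ y* = 7

(7, 7)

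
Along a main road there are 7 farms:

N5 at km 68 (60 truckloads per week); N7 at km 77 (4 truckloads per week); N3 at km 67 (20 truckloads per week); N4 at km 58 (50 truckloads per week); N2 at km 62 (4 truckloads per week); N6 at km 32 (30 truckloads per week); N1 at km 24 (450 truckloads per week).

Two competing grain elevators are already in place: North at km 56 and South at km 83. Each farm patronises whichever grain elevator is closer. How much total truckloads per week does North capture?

614

The indifferent point is the midpoint (56+83)/2 = 69.5; farms left of it (closer to North at 56) go to North, those right go to South.
  N1 at 24 (w=450) → North
  N6 at 32 (w=30) → North
  N4 at 58 (w=50) → North
  N2 at 62 (w=4) → North
  N3 at 67 (w=20) → North
  N5 at 68 (w=60) → North
  N7 at 77 (w=4) → South
North captures 614; South captures 4.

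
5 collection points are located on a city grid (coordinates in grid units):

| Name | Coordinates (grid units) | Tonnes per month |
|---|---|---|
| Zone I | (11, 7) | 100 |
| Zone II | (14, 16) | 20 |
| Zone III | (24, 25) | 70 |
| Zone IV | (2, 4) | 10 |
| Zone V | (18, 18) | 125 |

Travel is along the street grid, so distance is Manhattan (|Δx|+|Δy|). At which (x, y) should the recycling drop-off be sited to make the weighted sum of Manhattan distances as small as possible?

Manhattan distance separates: Σwᵢ(|x−xᵢ|+|y−yᵢ|) = Σwᵢ|x−xᵢ| + Σwᵢ|y−yᵢ|, so x and y are optimised independently as 1-D weighted medians.
Total weight W = 325; half = 162.5.
x-coordinate, sorted with cumulative weight:
  x=2 (Zone IV, w=10) cum 10
  x=11 (Zone I, w=100) cum 110
  x=14 (Zone II, w=20) cum 130
  x=18 (Zone V, w=125) cum 255  ← median
  x=24 (Zone III, w=70) cum 325
⇒ x* = 18
y-coordinate, sorted with cumulative weight:
  y=4 (Zone IV, w=10) cum 10
  y=7 (Zone I, w=100) cum 110
  y=16 (Zone II, w=20) cum 130
  y=18 (Zone V, w=125) cum 255  ← median
  y=25 (Zone III, w=70) cum 325
⇒ y* = 18

(18, 18)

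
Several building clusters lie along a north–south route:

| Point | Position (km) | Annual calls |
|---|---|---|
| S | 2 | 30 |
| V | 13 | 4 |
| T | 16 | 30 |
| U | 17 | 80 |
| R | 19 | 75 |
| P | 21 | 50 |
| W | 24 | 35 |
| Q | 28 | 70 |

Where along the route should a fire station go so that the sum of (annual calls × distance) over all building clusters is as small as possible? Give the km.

x = 19

For a sum of weighted absolute distances on a line, the optimum is the weighted median (not the mean). Total weight W = 374; half-weight = 187.
Sort by position and accumulate weight:
  km 2 (S, w=30) → cum 30
  km 13 (V, w=4) → cum 34
  km 16 (T, w=30) → cum 64
  km 17 (U, w=80) → cum 144
  km 19 (R, w=75) → cum 219  ≥ 187 → median here
  km 21 (P, w=50) → cum 269
  km 24 (W, w=35) → cum 304
  km 28 (Q, w=70) → cum 374
Optimal location: km 19.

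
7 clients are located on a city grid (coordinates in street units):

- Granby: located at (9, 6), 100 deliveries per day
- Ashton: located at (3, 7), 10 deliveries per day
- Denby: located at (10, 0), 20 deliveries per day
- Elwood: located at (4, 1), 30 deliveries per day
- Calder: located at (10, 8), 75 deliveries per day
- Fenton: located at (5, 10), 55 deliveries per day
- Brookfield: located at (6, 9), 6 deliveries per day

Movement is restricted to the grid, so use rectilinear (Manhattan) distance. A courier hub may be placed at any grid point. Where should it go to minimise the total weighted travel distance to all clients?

Manhattan distance separates: Σwᵢ(|x−xᵢ|+|y−yᵢ|) = Σwᵢ|x−xᵢ| + Σwᵢ|y−yᵢ|, so x and y are optimised independently as 1-D weighted medians.
Total weight W = 296; half = 148.
x-coordinate, sorted with cumulative weight:
  x=3 (Ashton, w=10) cum 10
  x=4 (Elwood, w=30) cum 40
  x=5 (Fenton, w=55) cum 95
  x=6 (Brookfield, w=6) cum 101
  x=9 (Granby, w=100) cum 201  ← median
  x=10 (Denby, w=20) cum 221
  x=10 (Calder, w=75) cum 296
⇒ x* = 9
y-coordinate, sorted with cumulative weight:
  y=0 (Denby, w=20) cum 20
  y=1 (Elwood, w=30) cum 50
  y=6 (Granby, w=100) cum 150  ← median
  y=7 (Ashton, w=10) cum 160
  y=8 (Calder, w=75) cum 235
  y=9 (Brookfield, w=6) cum 241
  y=10 (Fenton, w=55) cum 296
⇒ y* = 6

(9, 6)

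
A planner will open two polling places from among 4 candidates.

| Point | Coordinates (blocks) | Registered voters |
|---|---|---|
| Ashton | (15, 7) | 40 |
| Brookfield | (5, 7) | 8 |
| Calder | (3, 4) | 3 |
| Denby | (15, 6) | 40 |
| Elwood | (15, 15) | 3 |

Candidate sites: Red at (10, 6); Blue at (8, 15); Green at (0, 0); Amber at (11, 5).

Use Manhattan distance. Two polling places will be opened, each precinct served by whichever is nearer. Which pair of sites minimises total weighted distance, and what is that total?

Evaluate every pair (each demand assigned to the nearer of the two):
  {Red, Blue}: total = 536
  {Red, Green}: total = 551
  {Blue, Amber}: total = 552
  {Red, Amber}: total = 557
  {Green, Amber}: total = 567
  {Blue, Green}: total = 1370
Best pair: {Red, Blue} with total 536.

{Red, Blue}, total 536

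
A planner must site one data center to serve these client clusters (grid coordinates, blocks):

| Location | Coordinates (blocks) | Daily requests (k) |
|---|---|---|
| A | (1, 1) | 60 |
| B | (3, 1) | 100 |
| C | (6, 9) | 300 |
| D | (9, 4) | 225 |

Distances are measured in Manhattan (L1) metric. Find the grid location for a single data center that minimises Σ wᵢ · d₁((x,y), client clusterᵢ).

Manhattan distance separates: Σwᵢ(|x−xᵢ|+|y−yᵢ|) = Σwᵢ|x−xᵢ| + Σwᵢ|y−yᵢ|, so x and y are optimised independently as 1-D weighted medians.
Total weight W = 685; half = 342.5.
x-coordinate, sorted with cumulative weight:
  x=1 (A, w=60) cum 60
  x=3 (B, w=100) cum 160
  x=6 (C, w=300) cum 460  ← median
  x=9 (D, w=225) cum 685
⇒ x* = 6
y-coordinate, sorted with cumulative weight:
  y=1 (A, w=60) cum 60
  y=1 (B, w=100) cum 160
  y=4 (D, w=225) cum 385  ← median
  y=9 (C, w=300) cum 685
⇒ y* = 4

(6, 4)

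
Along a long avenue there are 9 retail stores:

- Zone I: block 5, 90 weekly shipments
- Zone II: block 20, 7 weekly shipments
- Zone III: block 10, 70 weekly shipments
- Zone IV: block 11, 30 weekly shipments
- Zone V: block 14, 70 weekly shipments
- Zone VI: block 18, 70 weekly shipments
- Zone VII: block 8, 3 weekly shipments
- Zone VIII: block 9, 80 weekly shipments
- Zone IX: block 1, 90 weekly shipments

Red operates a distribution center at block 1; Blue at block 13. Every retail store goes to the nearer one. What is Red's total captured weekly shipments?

180

The indifferent point is the midpoint (1+13)/2 = 7; retail stores left of it (closer to Red at 1) go to Red, those right go to Blue.
  Zone IX at 1 (w=90) → Red
  Zone I at 5 (w=90) → Red
  Zone VII at 8 (w=3) → Blue
  Zone VIII at 9 (w=80) → Blue
  Zone III at 10 (w=70) → Blue
  Zone IV at 11 (w=30) → Blue
  Zone V at 14 (w=70) → Blue
  Zone VI at 18 (w=70) → Blue
  Zone II at 20 (w=7) → Blue
Red captures 180; Blue captures 330.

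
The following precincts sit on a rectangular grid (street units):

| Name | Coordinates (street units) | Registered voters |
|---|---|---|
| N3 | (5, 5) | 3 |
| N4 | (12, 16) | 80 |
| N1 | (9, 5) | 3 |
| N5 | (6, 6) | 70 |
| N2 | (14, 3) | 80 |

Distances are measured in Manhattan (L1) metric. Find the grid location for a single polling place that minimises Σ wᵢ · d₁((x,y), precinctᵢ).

(12, 6)

Manhattan distance separates: Σwᵢ(|x−xᵢ|+|y−yᵢ|) = Σwᵢ|x−xᵢ| + Σwᵢ|y−yᵢ|, so x and y are optimised independently as 1-D weighted medians.
Total weight W = 236; half = 118.
x-coordinate, sorted with cumulative weight:
  x=5 (N3, w=3) cum 3
  x=6 (N5, w=70) cum 73
  x=9 (N1, w=3) cum 76
  x=12 (N4, w=80) cum 156  ← median
  x=14 (N2, w=80) cum 236
⇒ x* = 12
y-coordinate, sorted with cumulative weight:
  y=3 (N2, w=80) cum 80
  y=5 (N3, w=3) cum 83
  y=5 (N1, w=3) cum 86
  y=6 (N5, w=70) cum 156  ← median
  y=16 (N4, w=80) cum 236
⇒ y* = 6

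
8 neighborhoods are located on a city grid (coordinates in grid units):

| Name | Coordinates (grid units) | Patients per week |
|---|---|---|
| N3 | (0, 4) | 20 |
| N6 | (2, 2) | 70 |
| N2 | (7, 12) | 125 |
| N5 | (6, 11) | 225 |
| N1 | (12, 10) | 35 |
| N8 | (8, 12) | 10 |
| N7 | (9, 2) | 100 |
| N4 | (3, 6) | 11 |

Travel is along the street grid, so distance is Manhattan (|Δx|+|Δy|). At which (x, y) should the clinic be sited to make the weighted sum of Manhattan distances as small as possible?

(6, 11)

Manhattan distance separates: Σwᵢ(|x−xᵢ|+|y−yᵢ|) = Σwᵢ|x−xᵢ| + Σwᵢ|y−yᵢ|, so x and y are optimised independently as 1-D weighted medians.
Total weight W = 596; half = 298.
x-coordinate, sorted with cumulative weight:
  x=0 (N3, w=20) cum 20
  x=2 (N6, w=70) cum 90
  x=3 (N4, w=11) cum 101
  x=6 (N5, w=225) cum 326  ← median
  x=7 (N2, w=125) cum 451
  x=8 (N8, w=10) cum 461
  x=9 (N7, w=100) cum 561
  x=12 (N1, w=35) cum 596
⇒ x* = 6
y-coordinate, sorted with cumulative weight:
  y=2 (N6, w=70) cum 70
  y=2 (N7, w=100) cum 170
  y=4 (N3, w=20) cum 190
  y=6 (N4, w=11) cum 201
  y=10 (N1, w=35) cum 236
  y=11 (N5, w=225) cum 461  ← median
  y=12 (N2, w=125) cum 586
  y=12 (N8, w=10) cum 596
⇒ y* = 11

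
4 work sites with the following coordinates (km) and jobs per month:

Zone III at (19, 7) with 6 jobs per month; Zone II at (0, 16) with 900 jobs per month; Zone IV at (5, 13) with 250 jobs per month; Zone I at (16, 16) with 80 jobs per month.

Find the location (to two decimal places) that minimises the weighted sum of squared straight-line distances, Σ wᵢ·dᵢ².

The minimiser of Σwᵢ‖p−pᵢ‖² is the weighted centroid p* = (Σwᵢpᵢ)/(Σwᵢ).
Σwᵢ = 1236.
Σwᵢxᵢ = 6·19 + 900·0 + 250·5 + 80·16 = 2644.
Σwᵢyᵢ = 6·7 + 900·16 + 250·13 + 80·16 = 18972.
x* = 2644/1236 = 2.14, y* = 18972/1236 = 15.35.

(2.14, 15.35)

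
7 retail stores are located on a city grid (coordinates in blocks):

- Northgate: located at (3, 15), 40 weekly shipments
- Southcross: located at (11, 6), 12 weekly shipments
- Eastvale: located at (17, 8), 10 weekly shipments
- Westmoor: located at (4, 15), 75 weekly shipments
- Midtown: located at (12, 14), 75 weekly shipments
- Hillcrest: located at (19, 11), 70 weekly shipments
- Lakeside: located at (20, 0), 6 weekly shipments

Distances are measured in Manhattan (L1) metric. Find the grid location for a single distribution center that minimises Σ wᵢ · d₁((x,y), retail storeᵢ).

Manhattan distance separates: Σwᵢ(|x−xᵢ|+|y−yᵢ|) = Σwᵢ|x−xᵢ| + Σwᵢ|y−yᵢ|, so x and y are optimised independently as 1-D weighted medians.
Total weight W = 288; half = 144.
x-coordinate, sorted with cumulative weight:
  x=3 (Northgate, w=40) cum 40
  x=4 (Westmoor, w=75) cum 115
  x=11 (Southcross, w=12) cum 127
  x=12 (Midtown, w=75) cum 202  ← median
  x=17 (Eastvale, w=10) cum 212
  x=19 (Hillcrest, w=70) cum 282
  x=20 (Lakeside, w=6) cum 288
⇒ x* = 12
y-coordinate, sorted with cumulative weight:
  y=0 (Lakeside, w=6) cum 6
  y=6 (Southcross, w=12) cum 18
  y=8 (Eastvale, w=10) cum 28
  y=11 (Hillcrest, w=70) cum 98
  y=14 (Midtown, w=75) cum 173  ← median
  y=15 (Northgate, w=40) cum 213
  y=15 (Westmoor, w=75) cum 288
⇒ y* = 14

(12, 14)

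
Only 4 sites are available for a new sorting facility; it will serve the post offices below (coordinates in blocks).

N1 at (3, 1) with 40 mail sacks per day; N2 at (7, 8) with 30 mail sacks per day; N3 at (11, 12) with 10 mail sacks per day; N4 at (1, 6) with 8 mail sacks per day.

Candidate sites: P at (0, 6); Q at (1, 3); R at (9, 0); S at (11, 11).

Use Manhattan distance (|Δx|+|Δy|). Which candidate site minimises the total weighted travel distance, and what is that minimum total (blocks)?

Total weighted distance at each candidate:
  P (0, 6): total = 768
  Q (1, 3): total = 704
  R (9, 0): total = 832
  S (11, 11): total = 1060
Minimum is at Q with total 704 blocks.

Q, total 704 blocks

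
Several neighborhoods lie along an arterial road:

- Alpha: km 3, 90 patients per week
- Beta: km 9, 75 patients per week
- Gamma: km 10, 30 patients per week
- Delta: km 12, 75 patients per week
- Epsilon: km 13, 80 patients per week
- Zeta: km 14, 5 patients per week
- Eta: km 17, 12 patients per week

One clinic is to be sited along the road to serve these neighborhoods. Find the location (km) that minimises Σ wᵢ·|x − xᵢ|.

For a sum of weighted absolute distances on a line, the optimum is the weighted median (not the mean). Total weight W = 367; half-weight = 183.5.
Sort by position and accumulate weight:
  km 3 (Alpha, w=90) → cum 90
  km 9 (Beta, w=75) → cum 165
  km 10 (Gamma, w=30) → cum 195  ≥ 183.5 → median here
  km 12 (Delta, w=75) → cum 270
  km 13 (Epsilon, w=80) → cum 350
  km 14 (Zeta, w=5) → cum 355
  km 17 (Eta, w=12) → cum 367
Optimal location: km 10.

x = 10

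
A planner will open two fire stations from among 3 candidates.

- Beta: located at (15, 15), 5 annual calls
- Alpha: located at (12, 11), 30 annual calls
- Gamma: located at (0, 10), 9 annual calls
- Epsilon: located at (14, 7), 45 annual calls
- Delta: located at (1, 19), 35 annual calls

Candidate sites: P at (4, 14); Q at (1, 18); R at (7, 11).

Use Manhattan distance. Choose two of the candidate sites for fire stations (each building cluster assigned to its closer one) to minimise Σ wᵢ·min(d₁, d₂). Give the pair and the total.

Evaluate every pair (each demand assigned to the nearer of the two):
  {Q, R}: total = 812
  {P, R}: total = 1057
  {P, Q}: total = 1262
Best pair: {Q, R} with total 812.

{Q, R}, total 812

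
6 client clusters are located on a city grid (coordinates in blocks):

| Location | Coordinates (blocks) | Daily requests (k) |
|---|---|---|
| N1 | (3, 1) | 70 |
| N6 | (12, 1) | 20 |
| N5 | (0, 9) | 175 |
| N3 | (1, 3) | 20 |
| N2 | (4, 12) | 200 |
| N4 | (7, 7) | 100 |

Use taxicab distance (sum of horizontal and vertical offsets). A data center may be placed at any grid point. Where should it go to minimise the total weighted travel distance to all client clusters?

Manhattan distance separates: Σwᵢ(|x−xᵢ|+|y−yᵢ|) = Σwᵢ|x−xᵢ| + Σwᵢ|y−yᵢ|, so x and y are optimised independently as 1-D weighted medians.
Total weight W = 585; half = 292.5.
x-coordinate, sorted with cumulative weight:
  x=0 (N5, w=175) cum 175
  x=1 (N3, w=20) cum 195
  x=3 (N1, w=70) cum 265
  x=4 (N2, w=200) cum 465  ← median
  x=7 (N4, w=100) cum 565
  x=12 (N6, w=20) cum 585
⇒ x* = 4
y-coordinate, sorted with cumulative weight:
  y=1 (N1, w=70) cum 70
  y=1 (N6, w=20) cum 90
  y=3 (N3, w=20) cum 110
  y=7 (N4, w=100) cum 210
  y=9 (N5, w=175) cum 385  ← median
  y=12 (N2, w=200) cum 585
⇒ y* = 9

(4, 9)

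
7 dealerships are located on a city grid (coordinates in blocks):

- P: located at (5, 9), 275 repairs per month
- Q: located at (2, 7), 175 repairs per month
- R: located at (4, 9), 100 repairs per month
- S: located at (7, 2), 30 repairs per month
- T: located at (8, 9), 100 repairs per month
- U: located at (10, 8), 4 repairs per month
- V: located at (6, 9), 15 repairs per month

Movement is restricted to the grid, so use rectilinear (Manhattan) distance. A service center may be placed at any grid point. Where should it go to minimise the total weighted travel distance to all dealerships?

Manhattan distance separates: Σwᵢ(|x−xᵢ|+|y−yᵢ|) = Σwᵢ|x−xᵢ| + Σwᵢ|y−yᵢ|, so x and y are optimised independently as 1-D weighted medians.
Total weight W = 699; half = 349.5.
x-coordinate, sorted with cumulative weight:
  x=2 (Q, w=175) cum 175
  x=4 (R, w=100) cum 275
  x=5 (P, w=275) cum 550  ← median
  x=6 (V, w=15) cum 565
  x=7 (S, w=30) cum 595
  x=8 (T, w=100) cum 695
  x=10 (U, w=4) cum 699
⇒ x* = 5
y-coordinate, sorted with cumulative weight:
  y=2 (S, w=30) cum 30
  y=7 (Q, w=175) cum 205
  y=8 (U, w=4) cum 209
  y=9 (P, w=275) cum 484  ← median
  y=9 (R, w=100) cum 584
  y=9 (T, w=100) cum 684
  y=9 (V, w=15) cum 699
⇒ y* = 9

(5, 9)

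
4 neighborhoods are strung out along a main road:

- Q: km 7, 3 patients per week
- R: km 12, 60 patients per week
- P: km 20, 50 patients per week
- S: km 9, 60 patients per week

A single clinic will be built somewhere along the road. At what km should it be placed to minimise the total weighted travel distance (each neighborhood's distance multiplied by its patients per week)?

x = 12

For a sum of weighted absolute distances on a line, the optimum is the weighted median (not the mean). Total weight W = 173; half-weight = 86.5.
Sort by position and accumulate weight:
  km 7 (Q, w=3) → cum 3
  km 9 (S, w=60) → cum 63
  km 12 (R, w=60) → cum 123  ≥ 86.5 → median here
  km 20 (P, w=50) → cum 173
Optimal location: km 12.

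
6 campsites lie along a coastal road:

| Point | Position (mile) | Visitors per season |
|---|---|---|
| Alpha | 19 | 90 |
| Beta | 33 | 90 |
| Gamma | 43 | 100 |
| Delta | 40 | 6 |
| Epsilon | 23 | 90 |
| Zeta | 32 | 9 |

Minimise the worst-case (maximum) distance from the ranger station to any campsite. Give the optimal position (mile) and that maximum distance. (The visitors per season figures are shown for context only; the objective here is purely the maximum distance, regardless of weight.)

location 31, max distance 12

The 1-center on a line is the midpoint of the two extreme points: leftmost at 19, rightmost at 43.
Optimal location = (19 + 43)/2 = 31; maximum distance = (43 − 19)/2 = 12.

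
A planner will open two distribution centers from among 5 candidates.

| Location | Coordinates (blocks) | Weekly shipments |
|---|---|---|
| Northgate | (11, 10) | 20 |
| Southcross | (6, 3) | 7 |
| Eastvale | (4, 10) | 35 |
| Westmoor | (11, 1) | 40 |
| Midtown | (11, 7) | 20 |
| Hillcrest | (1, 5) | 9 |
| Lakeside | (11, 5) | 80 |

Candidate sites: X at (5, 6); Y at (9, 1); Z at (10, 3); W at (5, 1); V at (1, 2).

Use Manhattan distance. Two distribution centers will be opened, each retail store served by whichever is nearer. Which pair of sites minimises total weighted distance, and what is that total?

Evaluate every pair (each demand assigned to the nearer of the two):
  {X, Z}: total = 868
  {Z, V}: total = 1060
  {Z, W}: total = 1063
  {X, Y}: total = 1148
  {Y, Z}: total = 1162
  {X, W}: total = 1381
  {Y, W}: total = 1383
  {Y, V}: total = 1387
  {X, V}: total = 1570
  {W, V}: total = 1978
Best pair: {X, Z} with total 868.

{X, Z}, total 868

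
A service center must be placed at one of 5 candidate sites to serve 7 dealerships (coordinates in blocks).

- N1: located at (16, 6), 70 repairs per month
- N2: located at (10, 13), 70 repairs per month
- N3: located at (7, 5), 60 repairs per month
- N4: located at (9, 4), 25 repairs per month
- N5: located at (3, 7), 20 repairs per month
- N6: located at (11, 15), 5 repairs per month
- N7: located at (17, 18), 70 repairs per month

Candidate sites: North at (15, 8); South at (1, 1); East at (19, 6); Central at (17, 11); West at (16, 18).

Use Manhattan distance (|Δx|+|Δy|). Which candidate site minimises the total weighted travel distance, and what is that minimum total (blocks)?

North, total 2975 blocks

Total weighted distance at each candidate:
  North (15, 8): total = 2975
  South (1, 1): total = 6335
  East (19, 6): total = 3815
  Central (17, 11): total = 3285
  West (16, 18): total = 4045
Minimum is at North with total 2975 blocks.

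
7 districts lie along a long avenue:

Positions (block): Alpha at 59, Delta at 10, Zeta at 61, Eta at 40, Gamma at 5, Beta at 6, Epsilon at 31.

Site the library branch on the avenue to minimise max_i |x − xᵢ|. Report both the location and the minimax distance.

The 1-center on a line is the midpoint of the two extreme points: leftmost at 5, rightmost at 61.
Optimal location = (5 + 61)/2 = 33; maximum distance = (61 − 5)/2 = 28.

location 33, max distance 28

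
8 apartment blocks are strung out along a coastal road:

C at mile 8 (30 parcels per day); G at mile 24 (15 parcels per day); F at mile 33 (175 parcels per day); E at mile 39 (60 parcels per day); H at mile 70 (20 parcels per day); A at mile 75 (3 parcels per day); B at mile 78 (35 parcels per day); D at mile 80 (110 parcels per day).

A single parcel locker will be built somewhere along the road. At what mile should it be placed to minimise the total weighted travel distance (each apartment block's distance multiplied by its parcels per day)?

x = 39

For a sum of weighted absolute distances on a line, the optimum is the weighted median (not the mean). Total weight W = 448; half-weight = 224.
Sort by position and accumulate weight:
  mile 8 (C, w=30) → cum 30
  mile 24 (G, w=15) → cum 45
  mile 33 (F, w=175) → cum 220
  mile 39 (E, w=60) → cum 280  ≥ 224 → median here
  mile 70 (H, w=20) → cum 300
  mile 75 (A, w=3) → cum 303
  mile 78 (B, w=35) → cum 338
  mile 80 (D, w=110) → cum 448
Optimal location: mile 39.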